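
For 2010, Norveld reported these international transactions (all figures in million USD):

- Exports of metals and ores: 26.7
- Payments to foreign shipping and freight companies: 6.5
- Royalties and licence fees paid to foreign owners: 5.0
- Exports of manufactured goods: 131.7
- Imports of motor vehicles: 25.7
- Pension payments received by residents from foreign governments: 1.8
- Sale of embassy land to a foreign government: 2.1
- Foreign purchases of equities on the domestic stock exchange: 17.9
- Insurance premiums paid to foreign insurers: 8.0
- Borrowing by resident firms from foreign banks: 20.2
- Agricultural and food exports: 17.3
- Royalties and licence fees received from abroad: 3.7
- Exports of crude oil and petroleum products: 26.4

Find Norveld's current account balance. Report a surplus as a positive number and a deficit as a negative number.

Goods: 131.7 + 17.3 + 26.4 - 25.7 + 26.7 = 176.4
Services: -6.5 - 8.0 - 5.0 + 3.7 = -15.8
Secondary income: 1.8
Current account = 176.4 + (-15.8) + 1.8 = 162.4
(Excluded from the current account — capital account: sale of embassy land to a foreign government 2.1; financial account: foreign purchases of equities on the domestic stock exchange 17.9, borrowing by resident firms from foreign banks 20.2.)

162.4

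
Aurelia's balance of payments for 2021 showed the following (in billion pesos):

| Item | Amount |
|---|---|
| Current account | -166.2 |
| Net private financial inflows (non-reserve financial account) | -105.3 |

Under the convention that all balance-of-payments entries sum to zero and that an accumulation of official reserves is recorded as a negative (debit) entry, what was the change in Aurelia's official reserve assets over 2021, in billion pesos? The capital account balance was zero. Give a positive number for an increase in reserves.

Official reserve transactions balance = -((-166.2) + (-105.3)) = 271.5
An accumulation of reserves is recorded as a debit (negative entry), so the change in the stock of reserves is the negative of that balance.
Change in official reserves = -(271.5) = -271.5

-271.5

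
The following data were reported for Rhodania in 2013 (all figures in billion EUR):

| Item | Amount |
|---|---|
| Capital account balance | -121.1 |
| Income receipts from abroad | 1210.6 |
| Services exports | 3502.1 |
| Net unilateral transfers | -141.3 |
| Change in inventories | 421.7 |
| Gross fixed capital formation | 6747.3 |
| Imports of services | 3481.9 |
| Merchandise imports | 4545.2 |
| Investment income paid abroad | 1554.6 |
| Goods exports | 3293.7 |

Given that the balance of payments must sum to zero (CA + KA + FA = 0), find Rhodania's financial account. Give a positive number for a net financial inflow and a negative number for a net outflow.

1837.7

Goods balance = 3293.7 - 4545.2 = -1251.5
Services balance = 3502.1 - 3481.9 = 20.2
Trade balance (goods + services) = -1251.5 + 20.2 = -1231.3
Net primary income = 1210.6 - 1554.6 = -344.0
Net secondary income = -141.3
Current account = -1231.3 + (-344.0) + (-141.3) = -1716.6
Financial account = -(-1716.6 + (-121.1)) = 1837.7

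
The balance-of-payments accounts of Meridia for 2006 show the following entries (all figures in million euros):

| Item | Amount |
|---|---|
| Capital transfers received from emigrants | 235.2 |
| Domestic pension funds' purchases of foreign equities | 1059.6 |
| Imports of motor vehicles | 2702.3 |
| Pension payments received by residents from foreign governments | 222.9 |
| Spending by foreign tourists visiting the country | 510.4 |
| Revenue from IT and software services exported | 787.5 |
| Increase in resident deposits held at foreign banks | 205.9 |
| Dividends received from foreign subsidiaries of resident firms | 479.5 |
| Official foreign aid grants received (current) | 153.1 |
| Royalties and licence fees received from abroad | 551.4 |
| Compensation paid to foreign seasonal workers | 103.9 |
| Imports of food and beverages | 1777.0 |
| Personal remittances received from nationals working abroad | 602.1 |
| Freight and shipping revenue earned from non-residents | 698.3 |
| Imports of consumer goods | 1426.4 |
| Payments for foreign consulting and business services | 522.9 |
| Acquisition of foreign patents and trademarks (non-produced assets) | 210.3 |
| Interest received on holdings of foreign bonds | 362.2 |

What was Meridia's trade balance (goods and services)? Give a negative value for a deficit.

Goods: -1777.0 - 1426.4 - 2702.3 = -5905.7
Services: 787.5 + 551.4 - 522.9 + 698.3 + 510.4 = 2024.7
Trade balance = -5905.7 + 2024.7 = -3881.0
(Excluded from the trade balance — capital account: capital transfers received from emigrants 235.2, acquisition of foreign patents and trademarks (non-produced assets) 210.3; financial account: domestic pension funds' purchases of foreign equities 1059.6, increase in resident deposits held at foreign banks 205.9; secondary income: pension payments received by residents from foreign governments 222.9, official foreign aid grants received (current) 153.1, personal remittances received from nationals working abroad 602.1; primary income: dividends received from foreign subsidiaries of resident firms 479.5, compensation paid to foreign seasonal workers 103.9, interest received on holdings of foreign bonds 362.2.)

-3881.0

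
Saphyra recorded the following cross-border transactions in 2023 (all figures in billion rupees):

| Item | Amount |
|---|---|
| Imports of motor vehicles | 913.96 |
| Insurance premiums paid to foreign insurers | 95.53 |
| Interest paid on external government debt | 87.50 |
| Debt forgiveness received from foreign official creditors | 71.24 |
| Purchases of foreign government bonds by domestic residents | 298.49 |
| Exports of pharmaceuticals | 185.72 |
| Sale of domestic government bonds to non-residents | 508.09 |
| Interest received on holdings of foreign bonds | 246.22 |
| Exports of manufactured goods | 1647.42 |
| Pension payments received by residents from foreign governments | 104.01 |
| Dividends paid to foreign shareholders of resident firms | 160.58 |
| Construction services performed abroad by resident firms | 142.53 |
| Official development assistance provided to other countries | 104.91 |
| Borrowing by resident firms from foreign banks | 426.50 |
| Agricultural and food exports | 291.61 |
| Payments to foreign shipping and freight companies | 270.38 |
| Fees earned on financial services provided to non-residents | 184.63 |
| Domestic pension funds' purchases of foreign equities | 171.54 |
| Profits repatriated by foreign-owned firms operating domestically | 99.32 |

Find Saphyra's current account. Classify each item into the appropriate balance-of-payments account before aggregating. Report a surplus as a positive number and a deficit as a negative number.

1069.96

Goods: -913.96 + 1647.42 + 291.61 + 185.72 = 1210.79
Services: -270.38 + 142.53 - 95.53 + 184.63 = -38.75
Primary income: -99.32 - 160.58 - 87.50 + 246.22 = -101.18
Secondary income: -104.91 + 104.01 = -0.90
Current account = 1210.79 + (-38.75) + (-101.18) + (-0.90) = 1069.96
(Excluded from the current account — capital account: debt forgiveness received from foreign official creditors 71.24; financial account: purchases of foreign government bonds by domestic residents 298.49, sale of domestic government bonds to non-residents 508.09, borrowing by resident firms from foreign banks 426.50, domestic pension funds' purchases of foreign equities 171.54.)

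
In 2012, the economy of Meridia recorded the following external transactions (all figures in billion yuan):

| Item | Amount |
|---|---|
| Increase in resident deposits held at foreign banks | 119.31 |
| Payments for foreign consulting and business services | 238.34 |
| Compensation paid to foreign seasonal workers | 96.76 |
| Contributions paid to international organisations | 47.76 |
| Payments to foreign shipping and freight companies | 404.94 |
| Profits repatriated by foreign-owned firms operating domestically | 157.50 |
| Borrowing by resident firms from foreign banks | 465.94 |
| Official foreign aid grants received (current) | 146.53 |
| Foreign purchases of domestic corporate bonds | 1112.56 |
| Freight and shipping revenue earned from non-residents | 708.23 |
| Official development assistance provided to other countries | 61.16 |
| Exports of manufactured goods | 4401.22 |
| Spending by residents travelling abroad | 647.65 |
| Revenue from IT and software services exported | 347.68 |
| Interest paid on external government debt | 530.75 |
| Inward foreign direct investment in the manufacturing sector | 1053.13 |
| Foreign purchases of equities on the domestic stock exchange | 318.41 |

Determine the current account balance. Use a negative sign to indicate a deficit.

Goods: 4401.22
Services: -647.65 + 347.68 - 238.34 - 404.94 + 708.23 = -235.02
Primary income: -157.50 - 530.75 - 96.76 = -785.01
Secondary income: -47.76 + 146.53 - 61.16 = 37.61
Current account = 4401.22 + (-235.02) + (-785.01) + 37.61 = 3418.80
(Excluded from the current account — financial account: increase in resident deposits held at foreign banks 119.31, borrowing by resident firms from foreign banks 465.94, foreign purchases of domestic corporate bonds 1112.56, inward foreign direct investment in the manufacturing sector 1053.13, foreign purchases of equities on the domestic stock exchange 318.41.)

3418.80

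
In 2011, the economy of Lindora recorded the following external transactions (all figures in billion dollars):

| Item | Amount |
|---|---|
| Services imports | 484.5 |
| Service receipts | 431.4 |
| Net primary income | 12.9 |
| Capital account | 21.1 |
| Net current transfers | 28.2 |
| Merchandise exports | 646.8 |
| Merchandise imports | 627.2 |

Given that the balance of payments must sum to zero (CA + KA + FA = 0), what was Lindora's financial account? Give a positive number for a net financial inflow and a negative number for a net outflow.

-28.7

Goods balance = 646.8 - 627.2 = 19.6
Services balance = 431.4 - 484.5 = -53.1
Trade balance (goods + services) = 19.6 + (-53.1) = -33.5
Net primary income = 12.9
Net secondary income = 28.2
Current account = -33.5 + 12.9 + 28.2 = 7.6
Financial account = -(7.6 + 21.1) = -28.7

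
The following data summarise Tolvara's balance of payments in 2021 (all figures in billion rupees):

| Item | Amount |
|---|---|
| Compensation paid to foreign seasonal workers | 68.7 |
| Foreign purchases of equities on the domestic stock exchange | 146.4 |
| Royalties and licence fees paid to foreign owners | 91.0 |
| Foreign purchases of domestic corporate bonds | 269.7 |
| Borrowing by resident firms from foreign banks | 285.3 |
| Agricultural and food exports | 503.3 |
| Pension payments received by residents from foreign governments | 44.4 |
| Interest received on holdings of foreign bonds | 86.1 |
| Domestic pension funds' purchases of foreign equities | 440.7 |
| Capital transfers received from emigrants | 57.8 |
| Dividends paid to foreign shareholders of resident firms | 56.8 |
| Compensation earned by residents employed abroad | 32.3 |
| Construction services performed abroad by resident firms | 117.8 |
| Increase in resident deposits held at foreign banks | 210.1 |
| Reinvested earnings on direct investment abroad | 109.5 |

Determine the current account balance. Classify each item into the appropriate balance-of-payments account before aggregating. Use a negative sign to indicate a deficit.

676.9

Goods: 503.3
Services: -91.0 + 117.8 = 26.8
Primary income: -56.8 + 109.5 + 32.3 - 68.7 + 86.1 = 102.4
Secondary income: 44.4
Current account = 503.3 + 26.8 + 102.4 + 44.4 = 676.9
(Excluded from the current account — financial account: foreign purchases of equities on the domestic stock exchange 146.4, foreign purchases of domestic corporate bonds 269.7, borrowing by resident firms from foreign banks 285.3, domestic pension funds' purchases of foreign equities 440.7, increase in resident deposits held at foreign banks 210.1; capital account: capital transfers received from emigrants 57.8.)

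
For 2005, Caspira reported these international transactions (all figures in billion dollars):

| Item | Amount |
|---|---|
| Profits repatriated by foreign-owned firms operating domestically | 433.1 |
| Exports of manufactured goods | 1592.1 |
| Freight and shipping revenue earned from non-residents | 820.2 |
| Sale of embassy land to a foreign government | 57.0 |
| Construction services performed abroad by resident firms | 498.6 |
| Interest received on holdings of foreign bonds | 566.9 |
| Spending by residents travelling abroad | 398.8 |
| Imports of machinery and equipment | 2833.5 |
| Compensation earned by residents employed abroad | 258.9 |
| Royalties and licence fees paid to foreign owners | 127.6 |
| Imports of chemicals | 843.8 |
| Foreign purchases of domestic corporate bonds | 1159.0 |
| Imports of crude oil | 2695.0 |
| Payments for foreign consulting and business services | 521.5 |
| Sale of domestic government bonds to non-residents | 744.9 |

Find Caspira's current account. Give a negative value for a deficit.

-4116.6

Goods: -2695.0 + 1592.1 - 2833.5 - 843.8 = -4780.2
Services: -398.8 - 521.5 - 127.6 + 820.2 + 498.6 = 270.9
Primary income: -433.1 + 258.9 + 566.9 = 392.7
Current account = (-4780.2) + 270.9 + 392.7 = -4116.6
(Excluded from the current account — capital account: sale of embassy land to a foreign government 57.0; financial account: foreign purchases of domestic corporate bonds 1159.0, sale of domestic government bonds to non-residents 744.9.)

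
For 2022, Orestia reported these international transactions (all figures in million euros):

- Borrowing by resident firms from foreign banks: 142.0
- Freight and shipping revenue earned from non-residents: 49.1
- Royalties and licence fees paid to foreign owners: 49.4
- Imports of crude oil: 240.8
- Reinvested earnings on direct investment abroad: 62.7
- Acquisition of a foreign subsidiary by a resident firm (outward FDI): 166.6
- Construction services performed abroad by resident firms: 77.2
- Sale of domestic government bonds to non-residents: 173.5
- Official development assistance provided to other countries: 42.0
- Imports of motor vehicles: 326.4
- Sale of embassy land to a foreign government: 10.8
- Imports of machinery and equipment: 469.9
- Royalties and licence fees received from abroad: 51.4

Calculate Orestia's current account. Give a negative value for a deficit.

-888.1

Goods: -469.9 - 326.4 - 240.8 = -1037.1
Services: 77.2 - 49.4 + 49.1 + 51.4 = 128.3
Primary income: 62.7
Secondary income: -42.0
Current account = (-1037.1) + 128.3 + 62.7 + (-42.0) = -888.1
(Excluded from the current account — financial account: borrowing by resident firms from foreign banks 142.0, acquisition of a foreign subsidiary by a resident firm (outward FDI) 166.6, sale of domestic government bonds to non-residents 173.5; capital account: sale of embassy land to a foreign government 10.8.)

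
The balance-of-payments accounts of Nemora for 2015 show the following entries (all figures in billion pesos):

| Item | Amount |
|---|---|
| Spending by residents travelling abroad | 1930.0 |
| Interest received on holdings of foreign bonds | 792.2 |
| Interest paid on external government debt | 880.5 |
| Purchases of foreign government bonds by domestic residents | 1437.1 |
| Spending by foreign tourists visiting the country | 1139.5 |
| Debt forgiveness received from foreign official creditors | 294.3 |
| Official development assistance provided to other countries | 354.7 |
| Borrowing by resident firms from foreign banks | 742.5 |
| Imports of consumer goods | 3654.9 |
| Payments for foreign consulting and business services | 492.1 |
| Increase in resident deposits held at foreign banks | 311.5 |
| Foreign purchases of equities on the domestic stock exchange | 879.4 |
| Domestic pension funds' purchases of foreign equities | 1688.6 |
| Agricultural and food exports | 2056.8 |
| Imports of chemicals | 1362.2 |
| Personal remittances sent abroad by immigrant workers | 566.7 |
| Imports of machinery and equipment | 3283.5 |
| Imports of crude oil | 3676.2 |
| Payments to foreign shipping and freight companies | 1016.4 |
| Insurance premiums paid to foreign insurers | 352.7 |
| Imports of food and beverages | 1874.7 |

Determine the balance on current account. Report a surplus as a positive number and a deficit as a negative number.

-15456.1

Goods: 2056.8 - 1874.7 - 3676.2 - 3283.5 - 1362.2 - 3654.9 = -11794.7
Services: 1139.5 - 352.7 - 492.1 - 1930.0 - 1016.4 = -2651.7
Primary income: -880.5 + 792.2 = -88.3
Secondary income: -566.7 - 354.7 = -921.4
Current account = (-11794.7) + (-2651.7) + (-88.3) + (-921.4) = -15456.1
(Excluded from the current account — financial account: purchases of foreign government bonds by domestic residents 1437.1, borrowing by resident firms from foreign banks 742.5, increase in resident deposits held at foreign banks 311.5, foreign purchases of equities on the domestic stock exchange 879.4, domestic pension funds' purchases of foreign equities 1688.6; capital account: debt forgiveness received from foreign official creditors 294.3.)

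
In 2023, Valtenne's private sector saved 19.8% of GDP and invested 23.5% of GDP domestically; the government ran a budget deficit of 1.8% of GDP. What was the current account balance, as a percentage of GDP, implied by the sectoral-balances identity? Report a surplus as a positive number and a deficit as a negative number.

-5.5

By the sectoral-balances identity, CA = (S_private - I) + (T - G).
Private balance = 19.8 - 23.5 = -3.7
Government balance (T - G) = -1.8
CA = -3.7 + (-1.8) = -5.5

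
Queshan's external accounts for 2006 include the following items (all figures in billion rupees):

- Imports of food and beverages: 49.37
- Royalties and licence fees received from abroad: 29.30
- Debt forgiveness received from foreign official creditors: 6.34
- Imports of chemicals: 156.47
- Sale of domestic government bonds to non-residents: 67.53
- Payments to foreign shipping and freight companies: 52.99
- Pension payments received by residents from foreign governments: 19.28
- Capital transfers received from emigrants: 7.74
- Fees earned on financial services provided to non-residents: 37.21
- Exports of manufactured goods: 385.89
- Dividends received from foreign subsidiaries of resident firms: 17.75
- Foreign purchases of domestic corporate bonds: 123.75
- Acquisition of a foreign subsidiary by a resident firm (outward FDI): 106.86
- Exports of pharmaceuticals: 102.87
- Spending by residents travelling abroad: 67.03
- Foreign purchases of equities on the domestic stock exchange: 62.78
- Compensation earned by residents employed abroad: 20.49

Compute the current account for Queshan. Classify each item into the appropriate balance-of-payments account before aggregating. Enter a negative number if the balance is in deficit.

Goods: 385.89 - 49.37 + 102.87 - 156.47 = 282.92
Services: -52.99 + 29.30 - 67.03 + 37.21 = -53.51
Primary income: 20.49 + 17.75 = 38.24
Secondary income: 19.28
Current account = 282.92 + (-53.51) + 38.24 + 19.28 = 286.93
(Excluded from the current account — capital account: debt forgiveness received from foreign official creditors 6.34, capital transfers received from emigrants 7.74; financial account: sale of domestic government bonds to non-residents 67.53, foreign purchases of domestic corporate bonds 123.75, acquisition of a foreign subsidiary by a resident firm (outward FDI) 106.86, foreign purchases of equities on the domestic stock exchange 62.78.)

286.93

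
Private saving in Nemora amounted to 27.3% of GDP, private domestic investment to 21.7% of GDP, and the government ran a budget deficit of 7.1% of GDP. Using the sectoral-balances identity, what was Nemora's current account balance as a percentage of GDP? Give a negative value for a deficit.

By the sectoral-balances identity, CA = (S_private - I) + (T - G).
Private balance = 27.3 - 21.7 = 5.6
Government balance (T - G) = -7.1
CA = 5.6 + (-7.1) = -1.5

-1.5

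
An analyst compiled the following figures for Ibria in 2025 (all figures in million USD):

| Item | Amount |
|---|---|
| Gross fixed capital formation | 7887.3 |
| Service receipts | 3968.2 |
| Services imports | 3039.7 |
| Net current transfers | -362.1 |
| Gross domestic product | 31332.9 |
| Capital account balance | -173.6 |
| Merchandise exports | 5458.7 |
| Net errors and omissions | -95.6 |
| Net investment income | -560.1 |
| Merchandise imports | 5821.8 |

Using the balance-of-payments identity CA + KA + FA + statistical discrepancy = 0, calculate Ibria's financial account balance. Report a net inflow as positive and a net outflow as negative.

Goods balance = 5458.7 - 5821.8 = -363.1
Services balance = 3968.2 - 3039.7 = 928.5
Trade balance (goods + services) = -363.1 + 928.5 = 565.4
Net primary income = -560.1
Net secondary income = -362.1
Current account = 565.4 + (-560.1) + (-362.1) = -356.8
Financial account = -(-356.8 + (-173.6) + (-95.6)) = 626.0

626.0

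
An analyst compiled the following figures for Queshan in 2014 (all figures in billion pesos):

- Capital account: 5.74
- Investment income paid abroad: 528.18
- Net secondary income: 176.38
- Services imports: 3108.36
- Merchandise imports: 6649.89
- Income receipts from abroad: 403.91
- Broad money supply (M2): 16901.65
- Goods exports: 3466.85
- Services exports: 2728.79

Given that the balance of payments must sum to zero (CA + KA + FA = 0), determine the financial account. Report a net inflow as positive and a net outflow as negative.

Goods balance = 3466.85 - 6649.89 = -3183.04
Services balance = 2728.79 - 3108.36 = -379.57
Trade balance (goods + services) = -3183.04 + (-379.57) = -3562.61
Net primary income = 403.91 - 528.18 = -124.27
Net secondary income = 176.38
Current account = -3562.61 + (-124.27) + 176.38 = -3510.50
Financial account = -(-3510.50 + 5.74) = 3504.76

3504.76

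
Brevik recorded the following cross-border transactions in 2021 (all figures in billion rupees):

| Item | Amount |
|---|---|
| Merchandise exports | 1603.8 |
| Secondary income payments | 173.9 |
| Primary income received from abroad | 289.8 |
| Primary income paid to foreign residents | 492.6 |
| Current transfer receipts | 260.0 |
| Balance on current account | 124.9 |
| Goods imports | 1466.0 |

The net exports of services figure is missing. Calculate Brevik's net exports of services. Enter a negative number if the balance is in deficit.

103.8

Current account = goods balance + services balance + net primary income + net secondary income
Sum of the known components = 21.1
Net exports of services = CA - (known components) = 124.9 - 21.1 = 103.8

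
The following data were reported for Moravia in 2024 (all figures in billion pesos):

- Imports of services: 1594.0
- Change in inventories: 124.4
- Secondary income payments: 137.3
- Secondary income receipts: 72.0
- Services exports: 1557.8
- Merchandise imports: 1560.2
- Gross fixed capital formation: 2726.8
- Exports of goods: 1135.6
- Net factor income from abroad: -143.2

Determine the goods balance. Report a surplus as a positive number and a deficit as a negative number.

-424.6

Goods balance = 1135.6 - 1560.2 = -424.6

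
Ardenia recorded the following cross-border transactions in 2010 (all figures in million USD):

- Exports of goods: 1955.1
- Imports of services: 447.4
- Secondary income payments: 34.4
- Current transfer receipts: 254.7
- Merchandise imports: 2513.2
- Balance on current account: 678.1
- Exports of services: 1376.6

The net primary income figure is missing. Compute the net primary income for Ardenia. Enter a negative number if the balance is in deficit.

86.7

Current account = goods balance + services balance + net primary income + net secondary income
Sum of the known components = 591.4
Net primary income = CA - (known components) = 678.1 - 591.4 = 86.7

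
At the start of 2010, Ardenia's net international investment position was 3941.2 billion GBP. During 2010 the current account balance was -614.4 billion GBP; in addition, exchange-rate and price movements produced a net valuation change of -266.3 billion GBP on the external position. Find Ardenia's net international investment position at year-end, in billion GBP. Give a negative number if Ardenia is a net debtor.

3060.5

Change in NIIP = current account + net valuation change = -614.4 + (-266.3) = -880.7
End-of-year NIIP = 3941.2 + (-880.7) = 3060.5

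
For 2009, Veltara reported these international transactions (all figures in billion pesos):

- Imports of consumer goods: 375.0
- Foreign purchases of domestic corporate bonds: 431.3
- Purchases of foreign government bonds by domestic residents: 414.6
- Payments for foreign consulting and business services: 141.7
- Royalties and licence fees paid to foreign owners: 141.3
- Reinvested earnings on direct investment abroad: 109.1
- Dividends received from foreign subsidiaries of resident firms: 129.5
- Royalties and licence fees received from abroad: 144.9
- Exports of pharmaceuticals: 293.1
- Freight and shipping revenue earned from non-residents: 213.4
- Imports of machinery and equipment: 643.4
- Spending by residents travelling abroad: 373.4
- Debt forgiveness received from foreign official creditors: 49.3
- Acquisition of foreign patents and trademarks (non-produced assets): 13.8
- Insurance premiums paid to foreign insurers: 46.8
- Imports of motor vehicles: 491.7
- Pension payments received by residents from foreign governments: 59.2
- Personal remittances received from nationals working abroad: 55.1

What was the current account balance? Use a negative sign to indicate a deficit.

-1209.0

Goods: -491.7 + 293.1 - 643.4 - 375.0 = -1217.0
Services: 213.4 - 46.8 - 141.7 + 144.9 - 141.3 - 373.4 = -344.9
Primary income: 109.1 + 129.5 = 238.6
Secondary income: 59.2 + 55.1 = 114.3
Current account = (-1217.0) + (-344.9) + 238.6 + 114.3 = -1209.0
(Excluded from the current account — financial account: foreign purchases of domestic corporate bonds 431.3, purchases of foreign government bonds by domestic residents 414.6; capital account: debt forgiveness received from foreign official creditors 49.3, acquisition of foreign patents and trademarks (non-produced assets) 13.8.)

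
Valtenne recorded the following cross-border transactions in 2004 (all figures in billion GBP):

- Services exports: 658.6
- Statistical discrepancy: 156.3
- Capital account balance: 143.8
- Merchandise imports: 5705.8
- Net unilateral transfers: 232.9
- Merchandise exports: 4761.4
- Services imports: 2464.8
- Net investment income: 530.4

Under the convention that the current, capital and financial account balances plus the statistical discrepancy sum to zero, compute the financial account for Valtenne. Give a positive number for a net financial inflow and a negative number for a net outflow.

1687.2

Goods balance = 4761.4 - 5705.8 = -944.4
Services balance = 658.6 - 2464.8 = -1806.2
Trade balance (goods + services) = -944.4 + (-1806.2) = -2750.6
Net primary income = 530.4
Net secondary income = 232.9
Current account = -2750.6 + 530.4 + 232.9 = -1987.3
Financial account = -(-1987.3 + 143.8 + 156.3) = 1687.2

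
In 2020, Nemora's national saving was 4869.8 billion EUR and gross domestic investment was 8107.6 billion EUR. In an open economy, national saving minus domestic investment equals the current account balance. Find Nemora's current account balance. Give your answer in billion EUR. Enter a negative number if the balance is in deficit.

-3237.8

CA = S - I = 4869.8 - 8107.6 = -3237.8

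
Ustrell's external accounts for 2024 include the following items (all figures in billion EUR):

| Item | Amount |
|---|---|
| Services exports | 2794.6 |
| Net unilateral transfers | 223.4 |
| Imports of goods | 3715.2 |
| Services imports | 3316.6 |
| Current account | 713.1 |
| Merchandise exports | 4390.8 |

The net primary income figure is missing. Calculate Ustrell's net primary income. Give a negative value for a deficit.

336.1

Current account = goods balance + services balance + net primary income + net secondary income
Sum of the known components = 377.0
Net primary income = CA - (known components) = 713.1 - 377.0 = 336.1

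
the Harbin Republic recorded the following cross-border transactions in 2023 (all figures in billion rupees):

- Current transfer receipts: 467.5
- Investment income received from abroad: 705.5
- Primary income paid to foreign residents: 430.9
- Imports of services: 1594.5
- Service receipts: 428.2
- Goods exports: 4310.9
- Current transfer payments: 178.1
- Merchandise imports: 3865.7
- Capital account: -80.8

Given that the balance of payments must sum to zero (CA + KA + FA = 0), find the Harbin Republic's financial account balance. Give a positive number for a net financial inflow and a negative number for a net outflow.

Goods balance = 4310.9 - 3865.7 = 445.2
Services balance = 428.2 - 1594.5 = -1166.3
Trade balance (goods + services) = 445.2 + (-1166.3) = -721.1
Net primary income = 705.5 - 430.9 = 274.6
Net secondary income = 467.5 - 178.1 = 289.4
Current account = -721.1 + 274.6 + 289.4 = -157.1
Financial account = -(-157.1 + (-80.8)) = 237.9

237.9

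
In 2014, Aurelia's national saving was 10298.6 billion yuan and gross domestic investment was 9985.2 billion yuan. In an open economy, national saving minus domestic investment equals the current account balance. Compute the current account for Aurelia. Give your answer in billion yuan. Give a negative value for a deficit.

CA = S - I = 10298.6 - 9985.2 = 313.4

313.4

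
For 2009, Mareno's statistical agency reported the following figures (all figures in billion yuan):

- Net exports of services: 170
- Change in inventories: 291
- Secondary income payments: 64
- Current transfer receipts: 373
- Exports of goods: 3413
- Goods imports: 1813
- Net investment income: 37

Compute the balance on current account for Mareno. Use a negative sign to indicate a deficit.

2116

Goods balance = 3413 - 1813 = 1600
Services balance = 170
Trade balance (goods + services) = 1600 + 170 = 1770
Net primary income = 37
Net secondary income = 373 - 64 = 309
Current account = 1770 + 37 + 309 = 2116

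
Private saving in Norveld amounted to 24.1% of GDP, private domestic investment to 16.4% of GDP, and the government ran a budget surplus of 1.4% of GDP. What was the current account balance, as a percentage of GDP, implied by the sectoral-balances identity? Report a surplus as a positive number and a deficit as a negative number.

9.1

By the sectoral-balances identity, CA = (S_private - I) + (T - G).
Private balance = 24.1 - 16.4 = 7.7
Government balance (T - G) = 1.4
CA = 7.7 + 1.4 = 9.1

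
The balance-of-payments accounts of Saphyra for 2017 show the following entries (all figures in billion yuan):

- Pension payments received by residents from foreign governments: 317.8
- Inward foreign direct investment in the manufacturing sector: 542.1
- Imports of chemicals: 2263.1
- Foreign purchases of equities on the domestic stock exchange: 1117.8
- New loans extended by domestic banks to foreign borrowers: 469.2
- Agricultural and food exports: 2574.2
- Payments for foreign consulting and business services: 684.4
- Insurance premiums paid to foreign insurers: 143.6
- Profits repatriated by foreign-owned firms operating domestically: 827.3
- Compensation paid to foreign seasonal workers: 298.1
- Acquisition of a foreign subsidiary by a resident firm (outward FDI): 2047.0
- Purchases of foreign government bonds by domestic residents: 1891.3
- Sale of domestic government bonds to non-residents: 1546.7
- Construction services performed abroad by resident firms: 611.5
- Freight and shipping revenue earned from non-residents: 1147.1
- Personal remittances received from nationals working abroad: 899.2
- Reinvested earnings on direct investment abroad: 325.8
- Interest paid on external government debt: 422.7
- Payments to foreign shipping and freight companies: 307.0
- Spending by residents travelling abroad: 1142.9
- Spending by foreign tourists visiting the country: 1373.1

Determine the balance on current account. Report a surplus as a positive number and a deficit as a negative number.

1159.6

Goods: -2263.1 + 2574.2 = 311.1
Services: -143.6 - 1142.9 - 684.4 - 307.0 + 611.5 + 1147.1 + 1373.1 = 853.8
Primary income: -827.3 - 298.1 - 422.7 + 325.8 = -1222.3
Secondary income: 317.8 + 899.2 = 1217.0
Current account = 311.1 + 853.8 + (-1222.3) + 1217.0 = 1159.6
(Excluded from the current account — financial account: inward foreign direct investment in the manufacturing sector 542.1, foreign purchases of equities on the domestic stock exchange 1117.8, new loans extended by domestic banks to foreign borrowers 469.2, acquisition of a foreign subsidiary by a resident firm (outward FDI) 2047.0, purchases of foreign government bonds by domestic residents 1891.3, sale of domestic government bonds to non-residents 1546.7.)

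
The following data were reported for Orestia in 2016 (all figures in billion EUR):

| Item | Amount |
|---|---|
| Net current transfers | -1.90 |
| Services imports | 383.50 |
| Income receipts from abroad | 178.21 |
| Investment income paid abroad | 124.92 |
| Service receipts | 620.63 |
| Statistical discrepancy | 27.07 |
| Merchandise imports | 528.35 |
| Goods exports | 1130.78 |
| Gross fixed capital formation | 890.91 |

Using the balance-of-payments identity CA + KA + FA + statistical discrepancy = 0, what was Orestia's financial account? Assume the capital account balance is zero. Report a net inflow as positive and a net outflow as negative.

Goods balance = 1130.78 - 528.35 = 602.43
Services balance = 620.63 - 383.50 = 237.13
Trade balance (goods + services) = 602.43 + 237.13 = 839.56
Net primary income = 178.21 - 124.92 = 53.29
Net secondary income = -1.90
Current account = 839.56 + 53.29 + (-1.90) = 890.95
Financial account = -(890.95 + 27.07) = -918.02

-918.02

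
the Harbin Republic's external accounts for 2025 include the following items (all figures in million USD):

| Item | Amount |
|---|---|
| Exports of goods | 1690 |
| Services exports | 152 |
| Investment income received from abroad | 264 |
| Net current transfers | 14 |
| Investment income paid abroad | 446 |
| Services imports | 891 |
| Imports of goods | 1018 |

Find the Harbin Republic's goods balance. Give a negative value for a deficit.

Goods balance = 1690 - 1018 = 672

672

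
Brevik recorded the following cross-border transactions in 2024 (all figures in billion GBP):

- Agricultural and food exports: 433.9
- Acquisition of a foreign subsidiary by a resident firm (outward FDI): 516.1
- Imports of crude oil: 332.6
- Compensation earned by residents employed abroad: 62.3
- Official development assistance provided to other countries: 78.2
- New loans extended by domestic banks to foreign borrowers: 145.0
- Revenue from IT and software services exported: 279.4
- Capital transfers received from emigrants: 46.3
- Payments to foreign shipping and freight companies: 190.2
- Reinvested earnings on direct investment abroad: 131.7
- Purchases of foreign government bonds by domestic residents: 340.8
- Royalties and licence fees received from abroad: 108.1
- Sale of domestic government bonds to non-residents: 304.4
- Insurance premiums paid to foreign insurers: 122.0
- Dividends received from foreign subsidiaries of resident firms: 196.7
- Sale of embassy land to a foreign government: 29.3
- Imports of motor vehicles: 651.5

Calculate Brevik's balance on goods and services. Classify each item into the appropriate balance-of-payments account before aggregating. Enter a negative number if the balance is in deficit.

-474.9

Goods: -651.5 + 433.9 - 332.6 = -550.2
Services: 279.4 - 190.2 + 108.1 - 122.0 = 75.3
Trade balance = -550.2 + 75.3 = -474.9
(Excluded from the trade balance — financial account: acquisition of a foreign subsidiary by a resident firm (outward FDI) 516.1, new loans extended by domestic banks to foreign borrowers 145.0, purchases of foreign government bonds by domestic residents 340.8, sale of domestic government bonds to non-residents 304.4; primary income: compensation earned by residents employed abroad 62.3, reinvested earnings on direct investment abroad 131.7, dividends received from foreign subsidiaries of resident firms 196.7; secondary income: official development assistance provided to other countries 78.2; capital account: capital transfers received from emigrants 46.3, sale of embassy land to a foreign government 29.3.)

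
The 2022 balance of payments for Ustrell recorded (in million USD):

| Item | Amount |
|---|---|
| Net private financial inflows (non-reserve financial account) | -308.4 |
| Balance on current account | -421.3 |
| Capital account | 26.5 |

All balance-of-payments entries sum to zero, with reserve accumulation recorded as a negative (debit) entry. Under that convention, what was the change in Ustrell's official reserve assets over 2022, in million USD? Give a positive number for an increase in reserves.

Official reserve transactions balance = -((-421.3) + 26.5 + (-308.4)) = 703.2
An accumulation of reserves is recorded as a debit (negative entry), so the change in the stock of reserves is the negative of that balance.
Change in official reserves = -(703.2) = -703.2

-703.2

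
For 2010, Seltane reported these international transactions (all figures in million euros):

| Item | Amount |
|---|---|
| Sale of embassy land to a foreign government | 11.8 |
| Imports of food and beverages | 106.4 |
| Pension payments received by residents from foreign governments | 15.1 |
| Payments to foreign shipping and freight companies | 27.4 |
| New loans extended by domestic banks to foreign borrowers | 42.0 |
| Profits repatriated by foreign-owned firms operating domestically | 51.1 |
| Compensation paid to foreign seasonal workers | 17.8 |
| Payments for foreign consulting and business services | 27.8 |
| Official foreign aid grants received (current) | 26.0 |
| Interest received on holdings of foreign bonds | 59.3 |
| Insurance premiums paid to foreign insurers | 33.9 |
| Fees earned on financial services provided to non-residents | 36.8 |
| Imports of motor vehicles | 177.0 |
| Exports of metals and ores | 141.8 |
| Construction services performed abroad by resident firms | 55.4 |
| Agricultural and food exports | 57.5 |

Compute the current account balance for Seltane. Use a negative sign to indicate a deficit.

-49.5

Goods: -106.4 + 57.5 + 141.8 - 177.0 = -84.1
Services: -33.9 - 27.4 - 27.8 + 55.4 + 36.8 = 3.1
Primary income: -17.8 - 51.1 + 59.3 = -9.6
Secondary income: 26.0 + 15.1 = 41.1
Current account = (-84.1) + 3.1 + (-9.6) + 41.1 = -49.5
(Excluded from the current account — capital account: sale of embassy land to a foreign government 11.8; financial account: new loans extended by domestic banks to foreign borrowers 42.0.)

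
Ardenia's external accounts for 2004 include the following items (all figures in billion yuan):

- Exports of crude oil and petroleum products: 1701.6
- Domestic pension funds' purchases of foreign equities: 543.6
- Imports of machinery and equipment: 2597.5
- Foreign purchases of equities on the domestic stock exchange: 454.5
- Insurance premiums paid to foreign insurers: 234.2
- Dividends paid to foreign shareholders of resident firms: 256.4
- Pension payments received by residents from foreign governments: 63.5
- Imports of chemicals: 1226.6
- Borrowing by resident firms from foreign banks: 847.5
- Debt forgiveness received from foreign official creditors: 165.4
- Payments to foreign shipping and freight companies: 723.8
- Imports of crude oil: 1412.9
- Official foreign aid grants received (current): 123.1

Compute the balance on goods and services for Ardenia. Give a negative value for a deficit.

Goods: -1412.9 - 1226.6 + 1701.6 - 2597.5 = -3535.4
Services: -723.8 - 234.2 = -958.0
Trade balance = -3535.4 + (-958.0) = -4493.4
(Excluded from the trade balance — financial account: domestic pension funds' purchases of foreign equities 543.6, foreign purchases of equities on the domestic stock exchange 454.5, borrowing by resident firms from foreign banks 847.5; primary income: dividends paid to foreign shareholders of resident firms 256.4; secondary income: pension payments received by residents from foreign governments 63.5, official foreign aid grants received (current) 123.1; capital account: debt forgiveness received from foreign official creditors 165.4.)

-4493.4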